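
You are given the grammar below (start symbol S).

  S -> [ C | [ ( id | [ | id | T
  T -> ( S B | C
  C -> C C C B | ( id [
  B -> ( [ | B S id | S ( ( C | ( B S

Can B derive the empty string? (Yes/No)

No nonterminal in this grammar is nullable.
No production of B has an RHS whose symbols are all nullable, so B is not nullable.

No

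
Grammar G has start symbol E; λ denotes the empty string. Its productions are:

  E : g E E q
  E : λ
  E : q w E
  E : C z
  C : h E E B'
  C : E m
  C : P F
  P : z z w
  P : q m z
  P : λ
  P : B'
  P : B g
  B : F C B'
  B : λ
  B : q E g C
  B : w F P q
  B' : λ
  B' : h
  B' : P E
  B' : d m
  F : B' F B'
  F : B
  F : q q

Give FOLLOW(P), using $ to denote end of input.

{ d, g, h, m, q, w, z }

In C : P F: add FIRST(F)\{λ} = { d, g, h, m, q, w, z }.
  Since F is nullable, also add FOLLOW(C) = { d, g, h, m, q, w, z }.
In B : w F P q: add FIRST(q) = { q }.
In B' : P E: add FIRST(E)\{λ} = { d, g, h, m, q, w, z }.
  Since E is nullable, also add FOLLOW(B') = { d, g, h, m, q, w, z }.
Union: FOLLOW(P) = { d, g, h, m, q, w, z }.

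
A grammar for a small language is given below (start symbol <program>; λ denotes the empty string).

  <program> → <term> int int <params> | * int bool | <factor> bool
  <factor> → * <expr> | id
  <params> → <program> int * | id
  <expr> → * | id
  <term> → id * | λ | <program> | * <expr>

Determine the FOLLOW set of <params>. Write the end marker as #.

{ #, int }

In <program> → <term> int int <params>: <params> is at the end, add FOLLOW(<program>) = { #, int }.
Union: FOLLOW(<params>) = { #, int }.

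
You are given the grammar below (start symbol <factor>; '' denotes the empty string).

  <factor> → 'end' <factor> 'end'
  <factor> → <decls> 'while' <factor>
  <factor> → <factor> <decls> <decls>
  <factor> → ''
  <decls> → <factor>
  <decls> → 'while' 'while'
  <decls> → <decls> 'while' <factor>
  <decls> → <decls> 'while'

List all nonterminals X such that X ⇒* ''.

{ <decls>, <factor> }

Directly nullable (have an ''-production): <factor>.
<decls> → <factor> with every symbol nullable, so <decls> is nullable.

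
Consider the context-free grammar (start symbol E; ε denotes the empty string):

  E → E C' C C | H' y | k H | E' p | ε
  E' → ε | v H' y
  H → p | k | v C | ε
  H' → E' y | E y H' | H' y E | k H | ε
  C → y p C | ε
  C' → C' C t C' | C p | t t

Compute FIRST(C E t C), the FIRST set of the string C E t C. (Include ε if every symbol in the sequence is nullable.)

Add FIRST(C)\{ε} = { y }; C is nullable, continue.
Add FIRST(E)\{ε} = { k, p, t, v, y }; E is nullable, continue.
t is a terminal; add {t} and stop.

{ k, p, t, v, y }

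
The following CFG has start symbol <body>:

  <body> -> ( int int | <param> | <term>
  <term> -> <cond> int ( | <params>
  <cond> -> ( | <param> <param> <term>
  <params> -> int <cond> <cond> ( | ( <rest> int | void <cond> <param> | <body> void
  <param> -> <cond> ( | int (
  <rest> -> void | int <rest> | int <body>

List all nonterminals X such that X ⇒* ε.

{ } (none)

No nonterminal has an empty production or an RHS whose symbols are all nullable.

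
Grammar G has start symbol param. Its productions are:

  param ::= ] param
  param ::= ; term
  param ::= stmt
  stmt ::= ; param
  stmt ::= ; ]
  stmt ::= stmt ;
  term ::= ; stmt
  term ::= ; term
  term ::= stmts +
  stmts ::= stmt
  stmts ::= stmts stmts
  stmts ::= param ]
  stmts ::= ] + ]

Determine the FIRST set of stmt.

stmt ::= ; param contributes {;}.
stmt ::= ; ] contributes {;}.
From stmt ::= stmt ;: add FIRST(stmt) = { ; }.
Union: FIRST(stmt) = { ; }.

{ ; }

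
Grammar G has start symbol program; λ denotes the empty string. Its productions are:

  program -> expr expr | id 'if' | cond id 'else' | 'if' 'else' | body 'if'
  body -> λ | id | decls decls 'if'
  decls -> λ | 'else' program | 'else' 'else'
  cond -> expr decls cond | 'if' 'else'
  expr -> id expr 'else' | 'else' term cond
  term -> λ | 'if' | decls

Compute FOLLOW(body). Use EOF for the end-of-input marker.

In program -> body 'if': add FIRST('if') = { 'if' }.
Union: FOLLOW(body) = { 'if' }.

{ 'if' }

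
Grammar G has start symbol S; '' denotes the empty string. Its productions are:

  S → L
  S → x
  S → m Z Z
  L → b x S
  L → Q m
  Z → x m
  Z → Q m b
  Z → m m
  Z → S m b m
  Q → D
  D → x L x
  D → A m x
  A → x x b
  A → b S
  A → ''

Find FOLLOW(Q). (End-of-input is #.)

In L → Q m: add FIRST(m) = { m }.
In Z → Q m b: add FIRST(m b) = { m }.
Union: FOLLOW(Q) = { m }.

{ m }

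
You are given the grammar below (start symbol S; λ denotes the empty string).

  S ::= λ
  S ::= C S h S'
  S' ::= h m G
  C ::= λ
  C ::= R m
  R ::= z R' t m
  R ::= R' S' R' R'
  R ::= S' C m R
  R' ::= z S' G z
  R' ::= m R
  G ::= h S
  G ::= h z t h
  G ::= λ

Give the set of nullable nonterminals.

Directly nullable (have an λ-production): S, C, G.
No other nonterminal has a production whose RHS symbols are all nullable.

{ C, G, S }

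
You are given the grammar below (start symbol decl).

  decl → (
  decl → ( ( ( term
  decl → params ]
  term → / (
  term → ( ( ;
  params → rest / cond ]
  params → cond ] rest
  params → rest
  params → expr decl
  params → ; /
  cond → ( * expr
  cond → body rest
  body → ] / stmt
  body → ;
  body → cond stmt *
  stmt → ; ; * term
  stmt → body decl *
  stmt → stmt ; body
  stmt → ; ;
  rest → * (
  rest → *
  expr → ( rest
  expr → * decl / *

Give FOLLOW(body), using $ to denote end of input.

In cond → body rest: add FIRST(rest) = { * }.
In stmt → body decl *: add FIRST(decl *) = { (, *, ;, ] }.
In stmt → stmt ; body: body is at the end, add FOLLOW(stmt) = { (, *, ;, ] }.
Union: FOLLOW(body) = { (, *, ;, ] }.

{ (, *, ;, ] }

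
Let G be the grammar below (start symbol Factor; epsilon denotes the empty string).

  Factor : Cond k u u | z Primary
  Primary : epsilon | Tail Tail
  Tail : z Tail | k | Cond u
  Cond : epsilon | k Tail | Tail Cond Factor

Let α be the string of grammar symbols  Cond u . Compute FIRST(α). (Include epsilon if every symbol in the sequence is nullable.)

{ k, u, z }

Add FIRST(Cond)\{epsilon} = { k, u, z }; Cond is nullable, continue.
u is a terminal; add {u} and stop.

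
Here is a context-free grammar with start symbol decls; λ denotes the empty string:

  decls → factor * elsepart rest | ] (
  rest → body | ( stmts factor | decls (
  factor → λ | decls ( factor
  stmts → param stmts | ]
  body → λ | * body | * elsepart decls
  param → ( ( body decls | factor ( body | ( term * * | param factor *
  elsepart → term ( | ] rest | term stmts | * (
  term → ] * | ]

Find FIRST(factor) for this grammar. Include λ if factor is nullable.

{ *, ], λ }

factor → λ contributes λ.
From factor → decls ( factor: add FIRST(decls) = { *, ] }.
Union: FIRST(factor) = { *, ], λ }.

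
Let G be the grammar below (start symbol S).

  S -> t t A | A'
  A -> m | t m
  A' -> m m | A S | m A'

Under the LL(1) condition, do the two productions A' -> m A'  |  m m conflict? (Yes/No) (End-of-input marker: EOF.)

FIRST(m A') = { m } and FIRST(m m) = { m }.
Both contain m, so the two alternatives are not disjoint — LL(1) conflict.

Yes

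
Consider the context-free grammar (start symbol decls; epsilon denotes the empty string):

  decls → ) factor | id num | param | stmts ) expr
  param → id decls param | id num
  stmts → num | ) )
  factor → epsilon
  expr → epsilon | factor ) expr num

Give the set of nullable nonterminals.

Directly nullable (have an epsilon-production): factor, expr.
No other nonterminal has a production whose RHS symbols are all nullable.

{ expr, factor }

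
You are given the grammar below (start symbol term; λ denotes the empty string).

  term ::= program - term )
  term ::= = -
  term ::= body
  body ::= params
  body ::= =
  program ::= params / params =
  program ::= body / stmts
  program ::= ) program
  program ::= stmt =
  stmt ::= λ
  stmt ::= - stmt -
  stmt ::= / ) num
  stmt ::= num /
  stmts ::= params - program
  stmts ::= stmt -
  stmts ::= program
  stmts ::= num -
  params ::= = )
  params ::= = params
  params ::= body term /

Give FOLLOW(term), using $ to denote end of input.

term is the start symbol, so $ ∈ FOLLOW(term).
In term ::= program - term ): add FIRST()) = { ) }.
In params ::= body term /: add FIRST(/) = { / }.
Union: FOLLOW(term) = { $, ), / }.

{ $, ), / }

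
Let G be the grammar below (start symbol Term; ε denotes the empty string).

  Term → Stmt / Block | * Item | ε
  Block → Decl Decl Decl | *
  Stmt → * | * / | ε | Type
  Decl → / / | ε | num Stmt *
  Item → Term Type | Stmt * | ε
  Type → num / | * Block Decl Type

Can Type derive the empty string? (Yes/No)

No

Nullable nonterminals: Block, Decl, Item, Stmt, Term.
No production of Type has an RHS whose symbols are all nullable, so Type is not nullable.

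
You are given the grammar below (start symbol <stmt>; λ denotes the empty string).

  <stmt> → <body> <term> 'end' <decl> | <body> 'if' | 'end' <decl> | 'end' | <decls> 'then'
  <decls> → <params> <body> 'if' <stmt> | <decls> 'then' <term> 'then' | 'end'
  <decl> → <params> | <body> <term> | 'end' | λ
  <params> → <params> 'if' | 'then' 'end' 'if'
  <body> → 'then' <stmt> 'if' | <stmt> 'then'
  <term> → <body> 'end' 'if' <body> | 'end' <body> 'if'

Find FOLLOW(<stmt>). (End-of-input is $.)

{ $, 'if', 'then' }

<stmt> is the start symbol, so $ ∈ FOLLOW(<stmt>).
In <decls> → <params> <body> 'if' <stmt>: <stmt> is at the end, add FOLLOW(<decls>) = { 'then' }.
In <body> → 'then' <stmt> 'if': add FIRST('if') = { 'if' }.
In <body> → <stmt> 'then': add FIRST('then') = { 'then' }.
Union: FOLLOW(<stmt>) = { $, 'if', 'then' }.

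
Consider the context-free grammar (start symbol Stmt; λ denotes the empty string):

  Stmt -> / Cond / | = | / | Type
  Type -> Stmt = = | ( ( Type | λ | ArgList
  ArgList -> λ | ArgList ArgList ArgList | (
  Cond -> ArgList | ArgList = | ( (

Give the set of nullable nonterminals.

{ ArgList, Cond, Stmt, Type }

Directly nullable (have an λ-production): Type, ArgList.
Cond -> ArgList with every symbol nullable, so Cond is nullable.
Stmt -> Type with every symbol nullable, so Stmt is nullable.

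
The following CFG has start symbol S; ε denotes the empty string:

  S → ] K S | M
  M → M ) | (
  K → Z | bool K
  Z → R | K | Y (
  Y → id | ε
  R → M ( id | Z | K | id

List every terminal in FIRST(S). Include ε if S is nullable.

{ (, ] }

S → ] K S contributes {]}.
From S → M: add FIRST(M) = { ( }.
Union: FIRST(S) = { (, ] }.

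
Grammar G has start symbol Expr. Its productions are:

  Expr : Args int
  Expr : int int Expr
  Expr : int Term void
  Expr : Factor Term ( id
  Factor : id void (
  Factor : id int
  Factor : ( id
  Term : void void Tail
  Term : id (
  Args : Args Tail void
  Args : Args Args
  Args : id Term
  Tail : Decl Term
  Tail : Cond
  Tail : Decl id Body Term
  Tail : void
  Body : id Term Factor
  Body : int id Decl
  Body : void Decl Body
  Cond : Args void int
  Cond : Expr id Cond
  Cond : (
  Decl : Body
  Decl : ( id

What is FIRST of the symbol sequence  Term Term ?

{ id, void }

Add FIRST(Term) = { id, void }; Term is not nullable, stop.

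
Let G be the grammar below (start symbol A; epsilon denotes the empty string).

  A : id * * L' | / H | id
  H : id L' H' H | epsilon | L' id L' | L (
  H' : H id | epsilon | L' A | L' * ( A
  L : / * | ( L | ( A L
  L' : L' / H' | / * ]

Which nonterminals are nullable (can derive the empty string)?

{ H, H' }

Directly nullable (have an epsilon-production): H, H'.
No other nonterminal has a production whose RHS symbols are all nullable.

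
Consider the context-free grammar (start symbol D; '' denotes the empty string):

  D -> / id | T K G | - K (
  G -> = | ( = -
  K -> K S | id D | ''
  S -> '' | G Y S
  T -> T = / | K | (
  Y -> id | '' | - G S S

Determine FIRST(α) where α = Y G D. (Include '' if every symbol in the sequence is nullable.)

Add FIRST(Y)\{''} = { -, id }; Y is nullable, continue.
Add FIRST(G) = { (, = }; G is not nullable, stop.

{ (, -, =, id }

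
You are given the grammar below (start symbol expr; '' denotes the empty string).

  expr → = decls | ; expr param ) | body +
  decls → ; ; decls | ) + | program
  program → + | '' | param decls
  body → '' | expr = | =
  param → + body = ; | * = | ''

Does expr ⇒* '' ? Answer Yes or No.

No

Nullable nonterminals: body, decls, param, program.
No production of expr has an RHS whose symbols are all nullable, so expr is not nullable.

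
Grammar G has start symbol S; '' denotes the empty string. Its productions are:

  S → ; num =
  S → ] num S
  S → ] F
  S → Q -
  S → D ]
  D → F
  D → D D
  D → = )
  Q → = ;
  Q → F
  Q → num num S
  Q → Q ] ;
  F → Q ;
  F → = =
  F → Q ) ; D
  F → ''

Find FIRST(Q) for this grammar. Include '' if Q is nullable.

{ ), ;, =, ], num, '' }

Q → = ; contributes {=}.
From Q → F: add FIRST(F) = { ), ;, =, ], num, '' } (including '' since F is nullable).
Q → num num S contributes {num}.
From Q → Q ] ;: Q nullable, take FIRST(Q) ∪ {]} = { ), ;, =, ], num }.
Union: FIRST(Q) = { ), ;, =, ], num, '' }.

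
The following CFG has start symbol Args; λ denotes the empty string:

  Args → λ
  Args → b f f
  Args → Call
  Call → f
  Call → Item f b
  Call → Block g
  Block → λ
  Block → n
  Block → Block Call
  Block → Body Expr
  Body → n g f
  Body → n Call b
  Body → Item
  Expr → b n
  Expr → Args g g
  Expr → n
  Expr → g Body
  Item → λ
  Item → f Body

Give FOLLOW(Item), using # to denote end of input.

In Call → Item f b: add FIRST(f b) = { f }.
In Body → Item: Item is at the end, add FOLLOW(Body) = { b, f, g, n }.
Union: FOLLOW(Item) = { b, f, g, n }.

{ b, f, g, n }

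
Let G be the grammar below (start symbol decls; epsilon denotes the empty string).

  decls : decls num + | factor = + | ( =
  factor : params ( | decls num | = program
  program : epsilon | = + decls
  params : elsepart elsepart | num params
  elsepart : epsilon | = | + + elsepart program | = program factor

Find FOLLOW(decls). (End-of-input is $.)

{ $, (, +, =, num }

decls is the start symbol, so $ ∈ FOLLOW(decls).
In decls : decls num +: add FIRST(num +) = { num }.
In factor : decls num: add FIRST(num) = { num }.
In program : = + decls: decls is at the end, add FOLLOW(program) = { (, +, =, num }.
Union: FOLLOW(decls) = { $, (, +, =, num }.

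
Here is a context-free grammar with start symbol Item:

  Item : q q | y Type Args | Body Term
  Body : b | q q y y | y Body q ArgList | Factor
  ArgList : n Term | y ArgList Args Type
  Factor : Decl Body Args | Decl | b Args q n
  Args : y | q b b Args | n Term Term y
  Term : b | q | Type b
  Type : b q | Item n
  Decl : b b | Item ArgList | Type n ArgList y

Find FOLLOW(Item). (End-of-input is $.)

{ $, n, y }

Item is the start symbol, so $ ∈ FOLLOW(Item).
In Type : Item n: add FIRST(n) = { n }.
In Decl : Item ArgList: add FIRST(ArgList) = { n, y }.
Union: FOLLOW(Item) = { $, n, y }.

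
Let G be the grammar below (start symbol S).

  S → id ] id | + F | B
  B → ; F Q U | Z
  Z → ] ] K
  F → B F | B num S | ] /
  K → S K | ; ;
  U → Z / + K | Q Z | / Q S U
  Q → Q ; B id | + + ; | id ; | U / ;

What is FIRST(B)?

B → ; F Q U contributes {;}.
From B → Z: add FIRST(Z) = { ] }.
Union: FIRST(B) = { ;, ] }.

{ ;, ] }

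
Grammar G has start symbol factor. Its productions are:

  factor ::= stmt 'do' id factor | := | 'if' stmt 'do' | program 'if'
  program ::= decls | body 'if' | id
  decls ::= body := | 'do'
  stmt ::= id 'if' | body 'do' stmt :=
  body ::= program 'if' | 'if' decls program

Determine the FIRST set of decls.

{ 'do', 'if', id }

From decls ::= body :=: add FIRST(body) = { 'do', 'if', id }.
decls ::= 'do' contributes {'do'}.
Union: FIRST(decls) = { 'do', 'if', id }.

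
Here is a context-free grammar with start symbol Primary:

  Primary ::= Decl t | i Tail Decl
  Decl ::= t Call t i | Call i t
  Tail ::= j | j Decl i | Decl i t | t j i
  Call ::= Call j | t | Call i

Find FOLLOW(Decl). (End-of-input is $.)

{ $, i, t }

In Primary ::= Decl t: add FIRST(t) = { t }.
In Primary ::= i Tail Decl: Decl is at the end, add FOLLOW(Primary) = { $ }.
In Tail ::= j Decl i: add FIRST(i) = { i }.
In Tail ::= Decl i t: add FIRST(i t) = { i }.
Union: FOLLOW(Decl) = { $, i, t }.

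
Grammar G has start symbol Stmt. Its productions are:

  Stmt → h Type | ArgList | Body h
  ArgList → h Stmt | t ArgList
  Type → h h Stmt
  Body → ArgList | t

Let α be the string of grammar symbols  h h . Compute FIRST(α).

h is a terminal; add {h} and stop.

{ h }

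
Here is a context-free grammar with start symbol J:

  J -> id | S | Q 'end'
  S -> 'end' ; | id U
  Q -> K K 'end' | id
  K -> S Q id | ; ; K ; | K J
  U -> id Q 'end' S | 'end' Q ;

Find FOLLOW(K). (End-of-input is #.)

In Q -> K K 'end': add FIRST(K 'end') = { 'end', ;, id }.
In Q -> K K 'end': add FIRST('end') = { 'end' }.
In K -> ; ; K ;: add FIRST(;) = { ; }.
In K -> K J: add FIRST(J) = { 'end', ;, id }.
Union: FOLLOW(K) = { 'end', ;, id }.

{ 'end', ;, id }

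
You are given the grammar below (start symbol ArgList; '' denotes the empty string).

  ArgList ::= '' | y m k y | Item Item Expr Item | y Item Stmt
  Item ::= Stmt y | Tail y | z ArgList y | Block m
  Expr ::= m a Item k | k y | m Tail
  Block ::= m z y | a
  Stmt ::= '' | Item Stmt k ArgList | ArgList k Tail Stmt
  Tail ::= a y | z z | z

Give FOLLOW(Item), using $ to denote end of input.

In ArgList ::= Item Item Expr Item: add FIRST(Item Expr Item) = { a, k, m, y, z }.
In ArgList ::= Item Item Expr Item: add FIRST(Expr Item) = { k, m }.
In ArgList ::= Item Item Expr Item: Item is at the end, add FOLLOW(ArgList) = { $, k, y }.
In ArgList ::= y Item Stmt: add FIRST(Stmt)\{''} = { a, k, m, y, z }.
  Since Stmt is nullable, also add FOLLOW(ArgList) = { $, k, y }.
In Expr ::= m a Item k: add FIRST(k) = { k }.
In Stmt ::= Item Stmt k ArgList: add FIRST(Stmt k ArgList) = { a, k, m, y, z }.
Union: FOLLOW(Item) = { $, a, k, m, y, z }.

{ $, a, k, m, y, z }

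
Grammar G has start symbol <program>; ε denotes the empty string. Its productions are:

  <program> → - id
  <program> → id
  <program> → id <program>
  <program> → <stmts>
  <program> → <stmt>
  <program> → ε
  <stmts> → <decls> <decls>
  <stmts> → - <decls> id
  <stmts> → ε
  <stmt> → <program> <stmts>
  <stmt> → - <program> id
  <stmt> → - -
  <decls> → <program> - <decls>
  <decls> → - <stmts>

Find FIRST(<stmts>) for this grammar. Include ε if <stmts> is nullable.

{ -, id, ε }

From <stmts> → <decls> <decls>: add FIRST(<decls>) = { -, id }.
<stmts> → - <decls> id contributes {-}.
<stmts> → ε contributes ε.
Union: FIRST(<stmts>) = { -, id, ε }.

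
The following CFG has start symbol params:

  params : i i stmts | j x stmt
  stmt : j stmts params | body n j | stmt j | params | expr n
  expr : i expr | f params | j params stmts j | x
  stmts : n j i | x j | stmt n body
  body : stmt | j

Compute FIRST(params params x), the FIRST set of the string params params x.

{ i, j }

Add FIRST(params) = { i, j }; params is not nullable, stop.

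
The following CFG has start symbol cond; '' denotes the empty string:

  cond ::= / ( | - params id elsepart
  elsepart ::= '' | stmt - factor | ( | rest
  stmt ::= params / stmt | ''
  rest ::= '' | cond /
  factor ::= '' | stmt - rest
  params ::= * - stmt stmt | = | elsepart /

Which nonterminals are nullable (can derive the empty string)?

Directly nullable (have an ''-production): elsepart, stmt, rest, factor.
No other nonterminal has a production whose RHS symbols are all nullable.

{ elsepart, factor, rest, stmt }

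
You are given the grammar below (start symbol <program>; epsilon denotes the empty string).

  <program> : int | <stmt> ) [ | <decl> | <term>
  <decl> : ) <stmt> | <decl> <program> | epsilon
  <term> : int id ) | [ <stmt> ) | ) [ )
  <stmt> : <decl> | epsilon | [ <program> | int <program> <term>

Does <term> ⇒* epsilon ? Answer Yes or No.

No

Nullable nonterminals: <decl>, <program>, <stmt>.
No production of <term> has an RHS whose symbols are all nullable, so <term> is not nullable.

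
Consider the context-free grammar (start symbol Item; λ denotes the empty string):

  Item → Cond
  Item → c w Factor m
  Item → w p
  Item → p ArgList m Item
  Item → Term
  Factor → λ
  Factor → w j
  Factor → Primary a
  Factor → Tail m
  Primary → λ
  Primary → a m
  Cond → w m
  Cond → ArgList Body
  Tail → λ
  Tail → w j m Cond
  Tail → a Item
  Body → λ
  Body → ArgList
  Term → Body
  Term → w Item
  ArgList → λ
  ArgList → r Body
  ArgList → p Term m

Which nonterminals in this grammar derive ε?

{ ArgList, Body, Cond, Factor, Item, Primary, Tail, Term }

Directly nullable (have an λ-production): Factor, Primary, Tail, Body, ArgList.
Term → Body with every symbol nullable, so Term is nullable.
Item → Cond with every symbol nullable, so Item is nullable.
Cond → ArgList Body with every symbol nullable, so Cond is nullable.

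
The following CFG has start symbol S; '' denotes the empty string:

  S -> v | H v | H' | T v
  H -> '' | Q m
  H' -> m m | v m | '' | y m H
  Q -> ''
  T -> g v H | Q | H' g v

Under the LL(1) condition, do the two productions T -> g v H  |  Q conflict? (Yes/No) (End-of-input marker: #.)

FIRST(g v H) = { g } and FIRST(Q) = { '' }.
The second is nullable but FOLLOW(T) = { v } is disjoint from FIRST of the first.

No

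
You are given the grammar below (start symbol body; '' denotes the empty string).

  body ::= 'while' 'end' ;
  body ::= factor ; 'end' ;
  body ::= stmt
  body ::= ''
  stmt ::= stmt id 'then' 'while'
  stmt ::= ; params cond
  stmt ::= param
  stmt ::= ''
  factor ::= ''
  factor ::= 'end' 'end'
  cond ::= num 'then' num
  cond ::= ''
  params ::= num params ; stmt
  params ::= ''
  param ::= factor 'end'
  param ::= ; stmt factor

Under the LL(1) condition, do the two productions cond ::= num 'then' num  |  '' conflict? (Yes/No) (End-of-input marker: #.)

FIRST(num 'then' num) = { num } and FIRST('') = { '' }.
The second alternative is nullable and FOLLOW(cond) = { #, 'end', ;, id, num } shares num with FIRST of the first — conflict.

Yes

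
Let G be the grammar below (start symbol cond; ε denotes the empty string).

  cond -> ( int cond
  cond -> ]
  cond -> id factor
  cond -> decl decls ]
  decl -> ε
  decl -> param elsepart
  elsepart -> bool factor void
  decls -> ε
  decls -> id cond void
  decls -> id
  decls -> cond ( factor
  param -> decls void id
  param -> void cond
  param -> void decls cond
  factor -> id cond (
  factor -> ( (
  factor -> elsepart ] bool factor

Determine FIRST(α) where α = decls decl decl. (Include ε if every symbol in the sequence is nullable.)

Add FIRST(decls)\{ε} = { (, ], id, void }; decls is nullable, continue.
Add FIRST(decl)\{ε} = { (, ], id, void }; decl is nullable, continue.
Add FIRST(decl)\{ε} = { (, ], id, void }; decl is nullable, continue.
Every symbol is nullable, so include ε.

{ (, ], id, void, ε }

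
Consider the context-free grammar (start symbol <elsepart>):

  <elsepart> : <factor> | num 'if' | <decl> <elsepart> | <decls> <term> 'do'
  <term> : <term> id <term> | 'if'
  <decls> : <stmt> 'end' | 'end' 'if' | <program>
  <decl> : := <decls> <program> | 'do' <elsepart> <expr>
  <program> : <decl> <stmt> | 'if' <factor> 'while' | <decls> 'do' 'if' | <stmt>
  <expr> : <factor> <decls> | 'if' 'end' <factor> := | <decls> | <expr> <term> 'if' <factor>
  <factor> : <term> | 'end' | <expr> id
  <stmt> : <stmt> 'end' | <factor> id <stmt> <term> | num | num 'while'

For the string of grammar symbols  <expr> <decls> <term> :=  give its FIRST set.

Add FIRST(<expr>) = { 'do', 'end', 'if', :=, num }; <expr> is not nullable, stop.

{ 'do', 'end', 'if', :=, num }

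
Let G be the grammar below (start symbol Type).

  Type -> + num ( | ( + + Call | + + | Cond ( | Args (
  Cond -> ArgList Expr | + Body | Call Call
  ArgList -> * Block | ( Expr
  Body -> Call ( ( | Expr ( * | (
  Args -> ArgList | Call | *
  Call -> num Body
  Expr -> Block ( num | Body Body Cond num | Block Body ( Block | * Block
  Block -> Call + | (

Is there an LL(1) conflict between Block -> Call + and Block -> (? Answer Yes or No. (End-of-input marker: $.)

FIRST(Call +) = { num } and FIRST(() = { ( }.
The FIRST sets are disjoint and neither alternative is nullable — no conflict.

No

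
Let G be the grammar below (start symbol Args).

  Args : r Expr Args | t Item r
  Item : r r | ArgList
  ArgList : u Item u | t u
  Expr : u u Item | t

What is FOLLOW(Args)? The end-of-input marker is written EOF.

Args is the start symbol, so EOF ∈ FOLLOW(Args).
In Args : r Expr Args: Args is at the end, add FOLLOW(Args) = { EOF }.
Union: FOLLOW(Args) = { EOF }.

{ EOF }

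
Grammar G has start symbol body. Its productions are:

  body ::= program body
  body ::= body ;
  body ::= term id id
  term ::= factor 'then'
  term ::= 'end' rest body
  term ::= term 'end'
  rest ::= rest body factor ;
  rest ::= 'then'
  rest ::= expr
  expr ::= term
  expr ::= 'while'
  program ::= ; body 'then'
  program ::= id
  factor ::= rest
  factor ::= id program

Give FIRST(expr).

From expr ::= term: add FIRST(term) = { 'end', 'then', 'while', id }.
expr ::= 'while' contributes {'while'}.
Union: FIRST(expr) = { 'end', 'then', 'while', id }.

{ 'end', 'then', 'while', id }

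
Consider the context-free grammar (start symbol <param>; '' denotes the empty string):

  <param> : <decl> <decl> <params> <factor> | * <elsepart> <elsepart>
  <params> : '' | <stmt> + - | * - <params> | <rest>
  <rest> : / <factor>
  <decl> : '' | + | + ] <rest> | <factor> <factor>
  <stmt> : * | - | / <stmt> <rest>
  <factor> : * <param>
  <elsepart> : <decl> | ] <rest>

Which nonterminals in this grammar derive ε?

{ <decl>, <elsepart>, <params> }

Directly nullable (have an ''-production): <params>, <decl>.
<elsepart> : <decl> with every symbol nullable, so <elsepart> is nullable.
No other nonterminal has a production whose RHS symbols are all nullable.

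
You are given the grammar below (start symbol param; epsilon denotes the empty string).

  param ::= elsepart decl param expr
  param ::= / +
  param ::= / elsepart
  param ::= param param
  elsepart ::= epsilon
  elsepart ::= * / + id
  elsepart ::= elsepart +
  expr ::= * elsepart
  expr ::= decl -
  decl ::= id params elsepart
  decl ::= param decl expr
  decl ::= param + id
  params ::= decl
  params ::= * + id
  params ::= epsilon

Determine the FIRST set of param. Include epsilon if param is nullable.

From param ::= elsepart decl param expr: elsepart nullable, take FIRST(elsepart) ∪ FIRST(decl) = { *, +, /, id }.
param ::= / + contributes {/}.
param ::= / elsepart contributes {/}.
From param ::= param param: add FIRST(param) = { *, +, /, id }.
Union: FIRST(param) = { *, +, /, id }.

{ *, +, /, id }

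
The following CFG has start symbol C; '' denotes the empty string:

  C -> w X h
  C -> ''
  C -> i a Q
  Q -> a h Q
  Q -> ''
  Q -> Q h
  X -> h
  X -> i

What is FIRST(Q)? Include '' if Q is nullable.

Q -> a h Q contributes {a}.
Q -> '' contributes ''.
From Q -> Q h: Q nullable, take FIRST(Q) ∪ {h} = { a, h }.
Union: FIRST(Q) = { a, h, '' }.

{ a, h, '' }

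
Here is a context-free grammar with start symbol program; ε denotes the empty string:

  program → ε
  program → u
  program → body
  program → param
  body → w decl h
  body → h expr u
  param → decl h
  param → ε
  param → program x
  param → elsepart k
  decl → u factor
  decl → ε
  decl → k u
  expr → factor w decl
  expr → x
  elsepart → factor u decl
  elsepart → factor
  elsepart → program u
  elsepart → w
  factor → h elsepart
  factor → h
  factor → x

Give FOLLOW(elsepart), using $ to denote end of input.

In param → elsepart k: add FIRST(k) = { k }.
In factor → h elsepart: elsepart is at the end, add FOLLOW(factor) = { h, k, u, w }.
Union: FOLLOW(elsepart) = { h, k, u, w }.

{ h, k, u, w }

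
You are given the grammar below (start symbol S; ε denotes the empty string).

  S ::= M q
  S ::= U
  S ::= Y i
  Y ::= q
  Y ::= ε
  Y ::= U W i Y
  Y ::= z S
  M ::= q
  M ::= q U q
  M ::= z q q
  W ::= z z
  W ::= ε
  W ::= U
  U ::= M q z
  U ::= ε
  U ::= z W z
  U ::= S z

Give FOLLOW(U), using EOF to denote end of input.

{ EOF, i, q, z }

In S ::= U: U is at the end, add FOLLOW(S) = { EOF, i, z }.
In Y ::= U W i Y: add FIRST(W i Y) = { i, q, z }.
In M ::= q U q: add FIRST(q) = { q }.
In W ::= U: U is at the end, add FOLLOW(W) = { i, z }.
Union: FOLLOW(U) = { EOF, i, q, z }.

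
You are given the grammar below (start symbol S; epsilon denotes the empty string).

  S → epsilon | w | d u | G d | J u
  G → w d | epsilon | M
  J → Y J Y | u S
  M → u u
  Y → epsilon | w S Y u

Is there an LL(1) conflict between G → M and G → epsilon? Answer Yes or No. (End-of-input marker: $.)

FIRST(M) = { u } and FIRST(epsilon) = { epsilon }.
The second is nullable but FOLLOW(G) = { d } is disjoint from FIRST of the first.

No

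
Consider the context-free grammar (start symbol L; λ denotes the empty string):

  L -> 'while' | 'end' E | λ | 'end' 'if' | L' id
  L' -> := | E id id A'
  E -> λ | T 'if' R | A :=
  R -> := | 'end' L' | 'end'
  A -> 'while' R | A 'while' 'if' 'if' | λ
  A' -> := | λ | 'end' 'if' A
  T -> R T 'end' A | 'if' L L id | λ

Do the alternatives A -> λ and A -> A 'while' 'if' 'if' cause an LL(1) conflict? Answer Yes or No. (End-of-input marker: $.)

Yes

FIRST(λ) = { λ } and FIRST(A 'while' 'if' 'if') = { 'while' }.
The first alternative is nullable and FOLLOW(A) = { $, 'end', 'if', 'while', :=, id } shares 'while' with FIRST of the second — conflict.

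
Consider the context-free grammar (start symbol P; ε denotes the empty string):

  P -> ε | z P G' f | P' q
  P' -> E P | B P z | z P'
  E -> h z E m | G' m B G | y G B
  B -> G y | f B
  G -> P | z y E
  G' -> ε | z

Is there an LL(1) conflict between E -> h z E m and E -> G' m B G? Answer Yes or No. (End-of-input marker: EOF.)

No

FIRST(h z E m) = { h } and FIRST(G' m B G) = { m, z }.
The FIRST sets are disjoint and neither alternative is nullable — no conflict.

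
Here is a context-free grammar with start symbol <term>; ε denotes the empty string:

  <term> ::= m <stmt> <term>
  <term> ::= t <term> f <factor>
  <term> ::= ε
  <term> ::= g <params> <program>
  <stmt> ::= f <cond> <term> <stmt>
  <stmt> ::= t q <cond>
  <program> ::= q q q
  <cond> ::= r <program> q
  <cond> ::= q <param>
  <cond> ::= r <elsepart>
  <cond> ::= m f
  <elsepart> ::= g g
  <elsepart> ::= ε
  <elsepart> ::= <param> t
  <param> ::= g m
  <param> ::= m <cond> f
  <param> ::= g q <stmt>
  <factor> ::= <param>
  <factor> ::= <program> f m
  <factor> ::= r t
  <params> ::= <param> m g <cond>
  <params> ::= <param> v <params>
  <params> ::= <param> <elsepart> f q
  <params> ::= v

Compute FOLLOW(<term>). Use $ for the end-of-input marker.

{ $, f, t }

<term> is the start symbol, so $ ∈ FOLLOW(<term>).
In <term> ::= m <stmt> <term>: <term> is at the end, add FOLLOW(<term>) = { $, f, t }.
In <term> ::= t <term> f <factor>: add FIRST(f <factor>) = { f }.
In <stmt> ::= f <cond> <term> <stmt>: add FIRST(<stmt>) = { f, t }.
Union: FOLLOW(<term>) = { $, f, t }.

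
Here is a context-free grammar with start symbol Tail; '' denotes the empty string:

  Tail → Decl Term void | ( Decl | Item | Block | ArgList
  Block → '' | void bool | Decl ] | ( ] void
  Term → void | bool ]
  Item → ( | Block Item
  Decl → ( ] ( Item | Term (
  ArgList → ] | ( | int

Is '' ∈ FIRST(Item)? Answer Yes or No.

Nullable nonterminals: Block, Tail.
No production of Item has an RHS whose symbols are all nullable, so Item is not nullable.

No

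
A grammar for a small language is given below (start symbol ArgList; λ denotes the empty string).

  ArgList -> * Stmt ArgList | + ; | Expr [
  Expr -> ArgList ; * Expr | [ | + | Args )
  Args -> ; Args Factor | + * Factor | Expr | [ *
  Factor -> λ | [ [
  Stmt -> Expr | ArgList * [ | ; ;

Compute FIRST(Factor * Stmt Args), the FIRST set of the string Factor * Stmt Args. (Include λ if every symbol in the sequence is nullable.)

Add FIRST(Factor)\{λ} = { [ }; Factor is nullable, continue.
* is a terminal; add {*} and stop.

{ *, [ }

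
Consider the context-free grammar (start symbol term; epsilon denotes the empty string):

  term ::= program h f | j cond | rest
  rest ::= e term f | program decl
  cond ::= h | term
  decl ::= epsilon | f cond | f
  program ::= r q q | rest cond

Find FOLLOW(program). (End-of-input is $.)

In term ::= program h f: add FIRST(h f) = { h }.
In rest ::= program decl: add FIRST(decl)\{epsilon} = { f }.
  Since decl is nullable, also add FOLLOW(rest) = { $, e, f, h, j, r }.
Union: FOLLOW(program) = { $, e, f, h, j, r }.

{ $, e, f, h, j, r }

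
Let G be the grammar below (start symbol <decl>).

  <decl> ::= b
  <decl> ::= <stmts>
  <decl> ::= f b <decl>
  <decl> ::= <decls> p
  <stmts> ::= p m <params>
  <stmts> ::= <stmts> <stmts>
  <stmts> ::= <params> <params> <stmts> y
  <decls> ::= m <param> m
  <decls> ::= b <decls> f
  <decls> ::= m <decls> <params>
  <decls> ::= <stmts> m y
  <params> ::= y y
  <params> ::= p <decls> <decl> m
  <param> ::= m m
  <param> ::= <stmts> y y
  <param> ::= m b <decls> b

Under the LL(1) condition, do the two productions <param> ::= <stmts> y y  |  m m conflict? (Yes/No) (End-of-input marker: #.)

No

FIRST(<stmts> y y) = { p, y } and FIRST(m m) = { m }.
The FIRST sets are disjoint and neither alternative is nullable — no conflict.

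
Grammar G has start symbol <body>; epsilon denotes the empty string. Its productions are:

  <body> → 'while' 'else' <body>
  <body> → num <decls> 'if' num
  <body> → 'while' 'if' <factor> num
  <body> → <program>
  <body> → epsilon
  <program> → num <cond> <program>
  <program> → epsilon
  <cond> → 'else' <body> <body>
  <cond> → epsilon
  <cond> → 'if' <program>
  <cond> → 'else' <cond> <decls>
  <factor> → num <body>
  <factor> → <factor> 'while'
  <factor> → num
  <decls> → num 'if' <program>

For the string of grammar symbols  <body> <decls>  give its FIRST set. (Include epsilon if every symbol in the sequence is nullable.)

{ 'while', num }

Add FIRST(<body>)\{epsilon} = { 'while', num }; <body> is nullable, continue.
Add FIRST(<decls>) = { num }; <decls> is not nullable, stop.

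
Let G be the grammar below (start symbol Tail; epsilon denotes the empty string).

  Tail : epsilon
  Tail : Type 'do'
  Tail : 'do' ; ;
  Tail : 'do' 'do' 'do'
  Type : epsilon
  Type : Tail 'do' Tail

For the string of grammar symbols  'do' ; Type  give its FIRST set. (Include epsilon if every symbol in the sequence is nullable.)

{ 'do' }

'do' is a terminal; add {'do'} and stop.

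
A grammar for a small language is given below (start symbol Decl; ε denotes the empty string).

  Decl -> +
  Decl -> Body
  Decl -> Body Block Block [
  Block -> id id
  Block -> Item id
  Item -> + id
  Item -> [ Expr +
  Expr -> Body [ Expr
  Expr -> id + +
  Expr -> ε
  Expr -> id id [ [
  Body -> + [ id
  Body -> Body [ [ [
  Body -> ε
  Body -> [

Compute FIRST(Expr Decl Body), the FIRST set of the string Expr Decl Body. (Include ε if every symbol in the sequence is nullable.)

Add FIRST(Expr)\{ε} = { +, [, id }; Expr is nullable, continue.
Add FIRST(Decl)\{ε} = { +, [, id }; Decl is nullable, continue.
Add FIRST(Body)\{ε} = { +, [ }; Body is nullable, continue.
Every symbol is nullable, so include ε.

{ +, [, id, ε }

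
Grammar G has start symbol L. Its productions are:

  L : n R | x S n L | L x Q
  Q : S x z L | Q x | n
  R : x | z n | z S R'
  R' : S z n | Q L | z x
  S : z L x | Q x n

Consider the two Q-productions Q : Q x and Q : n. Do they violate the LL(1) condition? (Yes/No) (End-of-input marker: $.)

FIRST(Q x) = { n, z } and FIRST(n) = { n }.
Both contain n, so the two alternatives are not disjoint — LL(1) conflict.

Yes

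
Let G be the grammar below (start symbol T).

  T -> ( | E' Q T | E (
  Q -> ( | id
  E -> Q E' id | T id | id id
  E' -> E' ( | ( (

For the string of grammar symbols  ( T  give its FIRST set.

{ ( }

( is a terminal; add {(} and stop.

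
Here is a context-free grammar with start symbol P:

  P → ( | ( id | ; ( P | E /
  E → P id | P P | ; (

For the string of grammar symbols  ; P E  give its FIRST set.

{ ; }

; is a terminal; add {;} and stop.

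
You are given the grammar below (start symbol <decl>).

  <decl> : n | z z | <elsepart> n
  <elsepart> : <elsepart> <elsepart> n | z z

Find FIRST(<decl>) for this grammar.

<decl> : n contributes {n}.
<decl> : z z contributes {z}.
From <decl> : <elsepart> n: add FIRST(<elsepart>) = { z }.
Union: FIRST(<decl>) = { n, z }.

{ n, z }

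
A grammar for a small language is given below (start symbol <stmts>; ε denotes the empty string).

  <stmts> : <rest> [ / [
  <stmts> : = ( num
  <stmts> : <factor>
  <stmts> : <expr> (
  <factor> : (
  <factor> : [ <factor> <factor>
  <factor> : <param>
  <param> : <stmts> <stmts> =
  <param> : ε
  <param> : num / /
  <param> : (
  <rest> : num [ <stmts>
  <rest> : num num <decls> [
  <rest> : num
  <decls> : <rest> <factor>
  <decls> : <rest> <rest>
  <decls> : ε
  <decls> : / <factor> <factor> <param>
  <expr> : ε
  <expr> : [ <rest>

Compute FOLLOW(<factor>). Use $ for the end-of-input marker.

{ $, (, =, [, num }

In <stmts> : <factor>: <factor> is at the end, add FOLLOW(<stmts>) = { $, (, =, [, num }.
In <factor> : [ <factor> <factor>: add FIRST(<factor>)\{ε} = { (, =, [, num }.
  Since <factor> is nullable, also add FOLLOW(<factor>) = { $, (, =, [, num }.
In <factor> : [ <factor> <factor>: <factor> is at the end, add FOLLOW(<factor>) = { $, (, =, [, num }.
In <decls> : <rest> <factor>: <factor> is at the end, add FOLLOW(<decls>) = { [ }.
In <decls> : / <factor> <factor> <param>: add FIRST(<factor> <param>)\{ε} = { (, =, [, num }.
  Since <factor> <param> is nullable, also add FOLLOW(<decls>) = { [ }.
In <decls> : / <factor> <factor> <param>: add FIRST(<param>)\{ε} = { (, =, [, num }.
  Since <param> is nullable, also add FOLLOW(<decls>) = { [ }.
Union: FOLLOW(<factor>) = { $, (, =, [, num }.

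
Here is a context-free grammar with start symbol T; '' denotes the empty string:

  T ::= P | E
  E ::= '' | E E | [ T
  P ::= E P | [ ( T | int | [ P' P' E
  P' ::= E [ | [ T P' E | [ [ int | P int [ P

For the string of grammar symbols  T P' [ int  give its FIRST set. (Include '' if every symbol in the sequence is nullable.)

{ [, int }

Add FIRST(T)\{''} = { [, int }; T is nullable, continue.
Add FIRST(P') = { [, int }; P' is not nullable, stop.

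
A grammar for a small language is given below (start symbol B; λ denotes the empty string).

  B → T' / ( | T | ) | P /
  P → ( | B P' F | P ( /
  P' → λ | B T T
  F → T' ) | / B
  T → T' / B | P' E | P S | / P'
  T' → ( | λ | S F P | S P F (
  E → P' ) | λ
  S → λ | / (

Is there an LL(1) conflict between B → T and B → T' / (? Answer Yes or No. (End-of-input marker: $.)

Yes

FIRST(T) = { (, ), /, λ } and FIRST(T' / () = { (, ), / }.
Both contain (, so the two alternatives are not disjoint — LL(1) conflict.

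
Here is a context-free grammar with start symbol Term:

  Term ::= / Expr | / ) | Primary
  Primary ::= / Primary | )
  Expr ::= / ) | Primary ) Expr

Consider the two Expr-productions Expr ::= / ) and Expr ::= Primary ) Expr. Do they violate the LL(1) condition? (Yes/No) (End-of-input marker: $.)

FIRST(/ )) = { / } and FIRST(Primary ) Expr) = { ), / }.
Both contain /, so the two alternatives are not disjoint — LL(1) conflict.

Yes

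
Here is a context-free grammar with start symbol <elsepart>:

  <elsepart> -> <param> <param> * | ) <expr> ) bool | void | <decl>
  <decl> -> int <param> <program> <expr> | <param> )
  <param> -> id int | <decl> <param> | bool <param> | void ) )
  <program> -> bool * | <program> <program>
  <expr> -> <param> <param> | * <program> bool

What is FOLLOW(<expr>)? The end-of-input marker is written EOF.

{ EOF, ), bool, id, int, void }

In <elsepart> -> ) <expr> ) bool: add FIRST() bool) = { ) }.
In <decl> -> int <param> <program> <expr>: <expr> is at the end, add FOLLOW(<decl>) = { EOF, bool, id, int, void }.
Union: FOLLOW(<expr>) = { EOF, ), bool, id, int, void }.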